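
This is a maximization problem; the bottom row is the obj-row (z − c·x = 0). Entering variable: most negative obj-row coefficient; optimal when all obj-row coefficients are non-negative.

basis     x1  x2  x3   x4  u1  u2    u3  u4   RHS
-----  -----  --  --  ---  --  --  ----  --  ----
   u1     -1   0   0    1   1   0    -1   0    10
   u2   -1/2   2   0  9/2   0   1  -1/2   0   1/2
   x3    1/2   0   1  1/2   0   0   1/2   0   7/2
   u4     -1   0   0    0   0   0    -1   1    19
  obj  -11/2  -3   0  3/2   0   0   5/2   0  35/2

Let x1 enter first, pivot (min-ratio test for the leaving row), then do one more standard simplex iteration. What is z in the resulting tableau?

Ratio test on column x1 — row 1: entry -1 ≤ 0; row 2: entry -1/2 ≤ 0; row 3: (7/2)/(1/2) = 7; row 4: entry -1 ≤ 0. Minimum is 7 at row 3 (x3 leaves); pivot element 1/2.
Pivot on row 3; the obj-row RHS becomes 35/2 − (-11/2)·7 = 56.
Next entering variable (most negative obj-row entry -3): x2.
Ratio test on column x2 — row 1: entry 0 ≤ 0; row 2: 4/2 = 2; row 3: entry 0 ≤ 0; row 4: entry 0 ≤ 0. Minimum is 2 at row 2 (u2 leaves); pivot element 2.
After the second pivot the obj-row RHS is 56 − (-3)·2 = 62.

62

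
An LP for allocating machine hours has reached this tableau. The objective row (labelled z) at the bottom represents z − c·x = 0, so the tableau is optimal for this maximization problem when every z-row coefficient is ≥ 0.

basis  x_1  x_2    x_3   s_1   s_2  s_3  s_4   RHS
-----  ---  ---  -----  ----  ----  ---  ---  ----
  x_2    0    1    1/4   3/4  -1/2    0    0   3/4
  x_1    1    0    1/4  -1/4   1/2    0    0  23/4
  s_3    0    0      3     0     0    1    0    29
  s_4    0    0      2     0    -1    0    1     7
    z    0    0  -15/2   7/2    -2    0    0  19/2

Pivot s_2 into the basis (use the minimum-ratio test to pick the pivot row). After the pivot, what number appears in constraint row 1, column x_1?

1

Ratio test on column s_2 — row 1: entry -1/2 ≤ 0; row 2: (23/4)/(1/2) = 23/2; row 3: entry 0 ≤ 0; row 4: entry -1 ≤ 0. Minimum is 23/2 at row 2 (x_1 leaves); pivot element 1/2.
Divide row 2 by 1/2; eliminate column s_2 from the other rows.
Row 1 update in column x_1: 0 − (-1/2)·2 = 1.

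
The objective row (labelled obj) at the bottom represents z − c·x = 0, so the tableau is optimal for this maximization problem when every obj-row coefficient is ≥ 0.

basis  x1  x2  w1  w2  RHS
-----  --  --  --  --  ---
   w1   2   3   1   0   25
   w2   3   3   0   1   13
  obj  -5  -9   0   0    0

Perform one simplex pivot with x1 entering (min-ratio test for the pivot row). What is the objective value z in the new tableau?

65/3

Ratio test on column x1 — row 1: 25/2 = 25/2; row 2: 13/3 = 13/3. Minimum is 13/3 at row 2 (w2 leaves); pivot element 3.
Pivot on row 2; the obj-row RHS becomes 0 − (-5)·(13/3) = 65/3.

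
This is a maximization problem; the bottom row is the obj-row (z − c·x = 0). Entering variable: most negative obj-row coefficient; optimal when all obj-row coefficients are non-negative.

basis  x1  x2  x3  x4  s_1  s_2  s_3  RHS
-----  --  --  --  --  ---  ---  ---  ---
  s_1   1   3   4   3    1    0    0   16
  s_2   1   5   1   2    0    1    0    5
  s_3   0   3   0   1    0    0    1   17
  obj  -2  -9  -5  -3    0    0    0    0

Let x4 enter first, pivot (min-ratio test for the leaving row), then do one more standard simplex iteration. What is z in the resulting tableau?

97/5

Ratio test on column x4 — row 1: 16/3 = 16/3; row 2: 5/2 = 5/2; row 3: 17/1 = 17. Minimum is 5/2 at row 2 (s_2 leaves); pivot element 2.
Pivot on row 2; the obj-row RHS becomes 0 − (-3)·(5/2) = 15/2.
Next entering variable (most negative obj-row entry -7/2): x3.
Ratio test on column x3 — row 1: (17/2)/(5/2) = 17/5; row 2: (5/2)/(1/2) = 5; row 3: entry -1/2 ≤ 0. Minimum is 17/5 at row 1 (s_1 leaves); pivot element 5/2.
After the second pivot the obj-row RHS is 15/2 − (-7/2)·(17/5) = 97/5.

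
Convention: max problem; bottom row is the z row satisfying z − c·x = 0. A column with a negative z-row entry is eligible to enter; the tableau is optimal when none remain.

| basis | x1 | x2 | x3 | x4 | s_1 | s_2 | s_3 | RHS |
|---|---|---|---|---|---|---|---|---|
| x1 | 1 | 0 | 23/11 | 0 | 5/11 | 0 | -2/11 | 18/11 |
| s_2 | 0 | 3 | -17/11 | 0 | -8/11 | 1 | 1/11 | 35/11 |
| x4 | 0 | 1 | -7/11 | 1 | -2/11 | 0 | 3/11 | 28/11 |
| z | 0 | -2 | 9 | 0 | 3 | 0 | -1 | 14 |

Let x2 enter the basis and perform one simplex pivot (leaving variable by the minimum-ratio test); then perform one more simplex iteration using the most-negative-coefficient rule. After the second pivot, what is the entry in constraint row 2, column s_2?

Ratio test on column x2 — row 1: entry 0 ≤ 0; row 2: (35/11)/3 = 35/33; row 3: (28/11)/1 = 28/11. Minimum is 35/33 at row 2 (s_2 leaves); pivot element 3.
Divide row 2 by 3; eliminate column x2 from the other rows.
Second iteration: most negative z-row entry is -31/33 in column s_3, so s_3 enters.
Ratio test on column s_3 — row 1: entry -2/11 ≤ 0; row 2: (35/33)/(1/33) = 35; row 3: (49/33)/(8/33) = 49/8. Minimum is 49/8 at row 3 (x4 leaves); pivot element 8/33.
Divide row 3 by 8/33; eliminate column s_3 from the other rows.
After both pivots, the entry at constraint row 2, column s_2 is 3/8.

3/8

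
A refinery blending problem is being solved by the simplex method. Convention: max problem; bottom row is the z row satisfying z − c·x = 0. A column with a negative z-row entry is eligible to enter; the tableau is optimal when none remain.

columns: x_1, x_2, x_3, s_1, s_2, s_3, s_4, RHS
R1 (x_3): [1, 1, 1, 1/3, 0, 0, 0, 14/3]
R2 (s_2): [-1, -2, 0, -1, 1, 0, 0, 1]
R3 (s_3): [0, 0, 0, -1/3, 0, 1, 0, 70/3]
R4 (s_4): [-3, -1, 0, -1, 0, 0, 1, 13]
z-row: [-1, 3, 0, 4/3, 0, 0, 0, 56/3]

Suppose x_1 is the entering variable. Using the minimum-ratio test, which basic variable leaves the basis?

Column x_1 entries and ratios — x_3: (14/3)/1 = 14/3; s_2: -1 ≤ 0, skip; s_3: 0 ≤ 0, skip; s_4: -3 ≤ 0, skip.
Smallest ratio is 14/3 in the row of x_3, so x_3 leaves.

x_3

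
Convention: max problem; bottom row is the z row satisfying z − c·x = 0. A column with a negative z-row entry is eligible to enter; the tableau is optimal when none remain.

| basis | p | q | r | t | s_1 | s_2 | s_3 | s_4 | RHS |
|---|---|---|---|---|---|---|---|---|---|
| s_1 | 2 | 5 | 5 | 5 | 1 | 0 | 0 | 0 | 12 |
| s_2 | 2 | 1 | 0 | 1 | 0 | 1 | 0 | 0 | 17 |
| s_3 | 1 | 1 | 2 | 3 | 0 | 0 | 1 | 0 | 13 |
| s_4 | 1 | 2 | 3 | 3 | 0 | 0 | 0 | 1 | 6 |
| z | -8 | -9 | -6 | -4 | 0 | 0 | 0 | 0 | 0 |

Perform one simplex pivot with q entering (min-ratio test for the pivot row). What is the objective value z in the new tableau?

108/5

Ratio test on column q — row 1: 12/5 = 12/5; row 2: 17/1 = 17; row 3: 13/1 = 13; row 4: 6/2 = 3. Minimum is 12/5 at row 1 (s_1 leaves); pivot element 5.
Pivot on row 1; the z-row RHS becomes 0 − (-9)·(12/5) = 108/5.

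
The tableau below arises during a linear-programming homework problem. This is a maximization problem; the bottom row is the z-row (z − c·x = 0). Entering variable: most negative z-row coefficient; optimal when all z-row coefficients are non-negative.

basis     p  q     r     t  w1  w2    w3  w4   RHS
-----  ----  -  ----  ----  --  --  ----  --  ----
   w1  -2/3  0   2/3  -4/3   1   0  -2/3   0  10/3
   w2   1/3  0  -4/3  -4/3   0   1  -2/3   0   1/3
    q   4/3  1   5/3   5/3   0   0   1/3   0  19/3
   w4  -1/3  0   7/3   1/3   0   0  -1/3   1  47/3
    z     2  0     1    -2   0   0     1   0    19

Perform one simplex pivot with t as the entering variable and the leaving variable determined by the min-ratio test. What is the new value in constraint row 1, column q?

Ratio test on column t — row 1: entry -4/3 ≤ 0; row 2: entry -4/3 ≤ 0; row 3: (19/3)/(5/3) = 19/5; row 4: (47/3)/(1/3) = 47. Minimum is 19/5 at row 3 (q leaves); pivot element 5/3.
Divide row 3 by 5/3; eliminate column t from the other rows.
Row 1 update in column q: 0 − (-4/3)·(3/5) = 4/5.

4/5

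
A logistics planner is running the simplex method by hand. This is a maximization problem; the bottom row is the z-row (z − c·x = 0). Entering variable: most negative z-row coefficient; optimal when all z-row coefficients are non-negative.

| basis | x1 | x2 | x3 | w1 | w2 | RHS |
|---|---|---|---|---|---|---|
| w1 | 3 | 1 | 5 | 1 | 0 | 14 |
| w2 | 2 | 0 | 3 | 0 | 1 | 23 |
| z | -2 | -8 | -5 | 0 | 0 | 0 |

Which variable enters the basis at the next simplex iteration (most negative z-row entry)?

x2

Negative z-row entries: x1: -2, x2: -8, x3: -5.
The most negative is -8 in column x2, so x2 enters.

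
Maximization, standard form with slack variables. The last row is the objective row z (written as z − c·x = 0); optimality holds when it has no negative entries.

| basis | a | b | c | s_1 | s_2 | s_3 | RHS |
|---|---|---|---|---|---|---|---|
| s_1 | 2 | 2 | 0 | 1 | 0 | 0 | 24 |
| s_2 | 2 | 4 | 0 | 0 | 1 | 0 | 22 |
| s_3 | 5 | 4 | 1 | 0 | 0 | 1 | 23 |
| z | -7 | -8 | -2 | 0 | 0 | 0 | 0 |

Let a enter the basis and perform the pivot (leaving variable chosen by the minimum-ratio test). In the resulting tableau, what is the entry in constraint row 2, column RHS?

Ratio test on column a — row 1: 24/2 = 12; row 2: 22/2 = 11; row 3: 23/5 = 23/5. Minimum is 23/5 at row 3 (s_3 leaves); pivot element 5.
Divide row 3 by 5; eliminate column a from the other rows.
Row 2 update in column RHS: 22 − 2·(23/5) = 64/5.

64/5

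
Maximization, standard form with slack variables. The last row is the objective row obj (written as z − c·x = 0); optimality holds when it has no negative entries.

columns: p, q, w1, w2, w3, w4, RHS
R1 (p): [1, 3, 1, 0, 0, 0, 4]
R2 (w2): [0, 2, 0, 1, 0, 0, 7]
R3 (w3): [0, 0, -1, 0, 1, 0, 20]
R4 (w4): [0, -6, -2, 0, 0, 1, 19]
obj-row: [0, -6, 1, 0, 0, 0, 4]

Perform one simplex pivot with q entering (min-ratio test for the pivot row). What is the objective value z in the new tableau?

12

Ratio test on column q — row 1: 4/3 = 4/3; row 2: 7/2 = 7/2; row 3: entry 0 ≤ 0; row 4: entry -6 ≤ 0. Minimum is 4/3 at row 1 (p leaves); pivot element 3.
Pivot on row 1; the obj-row RHS becomes 4 − (-6)·(4/3) = 12.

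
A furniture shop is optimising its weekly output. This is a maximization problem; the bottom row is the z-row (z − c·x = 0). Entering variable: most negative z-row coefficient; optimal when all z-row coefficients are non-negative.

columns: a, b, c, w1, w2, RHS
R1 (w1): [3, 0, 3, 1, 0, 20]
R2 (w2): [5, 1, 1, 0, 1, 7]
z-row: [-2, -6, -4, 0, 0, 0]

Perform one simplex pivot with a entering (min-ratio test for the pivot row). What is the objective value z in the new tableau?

Ratio test on column a — row 1: 20/3 = 20/3; row 2: 7/5 = 7/5. Minimum is 7/5 at row 2 (w2 leaves); pivot element 5.
Pivot on row 2; the z-row RHS becomes 0 − (-2)·(7/5) = 14/5.

14/5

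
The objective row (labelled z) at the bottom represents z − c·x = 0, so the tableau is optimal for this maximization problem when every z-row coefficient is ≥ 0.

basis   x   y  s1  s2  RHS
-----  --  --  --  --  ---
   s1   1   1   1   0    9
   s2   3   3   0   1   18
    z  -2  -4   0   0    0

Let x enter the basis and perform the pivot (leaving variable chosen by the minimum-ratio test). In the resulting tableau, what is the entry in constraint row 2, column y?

Ratio test on column x — row 1: 9/1 = 9; row 2: 18/3 = 6. Minimum is 6 at row 2 (s2 leaves); pivot element 3.
Divide row 2 by 3; eliminate column x from the other rows.
In the new row 2, the y entry is the old entry divided by the pivot: 3/3 = 1.

1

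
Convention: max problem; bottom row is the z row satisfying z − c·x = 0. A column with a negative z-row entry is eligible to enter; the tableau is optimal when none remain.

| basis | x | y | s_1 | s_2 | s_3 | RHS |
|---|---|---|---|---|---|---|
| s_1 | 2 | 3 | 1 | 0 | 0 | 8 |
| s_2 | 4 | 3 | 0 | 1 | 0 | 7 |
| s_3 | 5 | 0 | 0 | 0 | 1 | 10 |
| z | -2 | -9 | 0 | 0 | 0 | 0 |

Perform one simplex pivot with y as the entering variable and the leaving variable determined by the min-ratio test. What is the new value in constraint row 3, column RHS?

10

Ratio test on column y — row 1: 8/3 = 8/3; row 2: 7/3 = 7/3; row 3: entry 0 ≤ 0. Minimum is 7/3 at row 2 (s_2 leaves); pivot element 3.
Divide row 2 by 3; eliminate column y from the other rows.
Row 3 update in column RHS: 10 − 0·(7/3) = 10.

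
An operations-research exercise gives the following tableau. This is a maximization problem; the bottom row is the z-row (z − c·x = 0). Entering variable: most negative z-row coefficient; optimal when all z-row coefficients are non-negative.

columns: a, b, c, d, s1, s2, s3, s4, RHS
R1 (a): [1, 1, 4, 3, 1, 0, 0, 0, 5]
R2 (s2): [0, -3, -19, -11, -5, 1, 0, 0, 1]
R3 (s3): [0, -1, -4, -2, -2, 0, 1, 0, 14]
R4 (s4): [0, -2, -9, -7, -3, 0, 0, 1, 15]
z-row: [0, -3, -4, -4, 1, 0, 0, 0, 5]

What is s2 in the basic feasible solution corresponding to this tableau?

s2 is basic (row 2); its value is the RHS of that row, 1.

1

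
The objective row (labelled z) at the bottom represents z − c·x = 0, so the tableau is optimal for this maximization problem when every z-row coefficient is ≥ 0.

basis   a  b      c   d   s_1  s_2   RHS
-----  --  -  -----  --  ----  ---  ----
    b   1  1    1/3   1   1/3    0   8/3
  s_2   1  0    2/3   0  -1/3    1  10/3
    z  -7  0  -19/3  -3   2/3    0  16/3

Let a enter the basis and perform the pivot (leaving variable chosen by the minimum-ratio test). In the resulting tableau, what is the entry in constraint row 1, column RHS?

Ratio test on column a — row 1: (8/3)/1 = 8/3; row 2: (10/3)/1 = 10/3. Minimum is 8/3 at row 1 (b leaves); pivot element 1.
Divide row 1 by 1; eliminate column a from the other rows.
In the new row 1, the RHS entry is the old entry divided by the pivot: (8/3)/1 = 8/3.

8/3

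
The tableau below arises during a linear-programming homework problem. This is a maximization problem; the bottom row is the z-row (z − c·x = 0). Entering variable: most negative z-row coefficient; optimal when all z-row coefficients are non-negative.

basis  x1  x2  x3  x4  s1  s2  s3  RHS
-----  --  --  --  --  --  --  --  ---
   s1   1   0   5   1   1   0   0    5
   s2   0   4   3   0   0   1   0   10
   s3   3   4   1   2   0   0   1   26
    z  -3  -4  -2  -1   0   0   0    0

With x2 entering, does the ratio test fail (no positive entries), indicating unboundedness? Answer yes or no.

Column x2 has positive entries in row(s) 2, 3, so the ratio test bounds it — not unbounded.

no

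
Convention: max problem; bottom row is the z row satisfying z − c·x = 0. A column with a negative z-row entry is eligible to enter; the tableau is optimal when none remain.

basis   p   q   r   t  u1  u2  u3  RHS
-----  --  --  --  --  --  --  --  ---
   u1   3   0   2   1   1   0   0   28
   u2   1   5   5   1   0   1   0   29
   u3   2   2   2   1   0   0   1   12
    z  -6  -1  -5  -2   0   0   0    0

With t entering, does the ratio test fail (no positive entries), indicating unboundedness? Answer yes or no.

Column t has positive entries in row(s) 1, 2, 3, so the ratio test bounds it — not unbounded.

no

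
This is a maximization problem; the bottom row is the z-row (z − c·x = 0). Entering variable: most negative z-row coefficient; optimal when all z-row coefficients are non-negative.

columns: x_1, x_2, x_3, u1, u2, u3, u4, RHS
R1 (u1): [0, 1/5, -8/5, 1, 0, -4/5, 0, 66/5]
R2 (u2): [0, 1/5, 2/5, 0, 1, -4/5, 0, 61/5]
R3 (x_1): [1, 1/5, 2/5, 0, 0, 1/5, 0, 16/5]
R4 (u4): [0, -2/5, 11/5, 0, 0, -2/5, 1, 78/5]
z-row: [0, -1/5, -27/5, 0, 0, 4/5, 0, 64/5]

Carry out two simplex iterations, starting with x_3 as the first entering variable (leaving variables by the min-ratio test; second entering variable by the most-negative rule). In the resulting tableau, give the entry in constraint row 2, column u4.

0

Ratio test on column x_3 — row 1: entry -8/5 ≤ 0; row 2: (61/5)/(2/5) = 61/2; row 3: (16/5)/(2/5) = 8; row 4: (78/5)/(11/5) = 78/11. Minimum is 78/11 at row 4 (u4 leaves); pivot element 11/5.
Divide row 4 by 11/5; eliminate column x_3 from the other rows.
Second iteration: most negative z-row entry is -13/11 in column x_2, so x_2 enters.
Ratio test on column x_2 — row 1: entry -1/11 ≤ 0; row 2: (103/11)/(3/11) = 103/3; row 3: (4/11)/(3/11) = 4/3; row 4: entry -2/11 ≤ 0. Minimum is 4/3 at row 3 (x_1 leaves); pivot element 3/11.
Divide row 3 by 3/11; eliminate column x_2 from the other rows.
After both pivots, the entry at constraint row 2, column u4 is 0.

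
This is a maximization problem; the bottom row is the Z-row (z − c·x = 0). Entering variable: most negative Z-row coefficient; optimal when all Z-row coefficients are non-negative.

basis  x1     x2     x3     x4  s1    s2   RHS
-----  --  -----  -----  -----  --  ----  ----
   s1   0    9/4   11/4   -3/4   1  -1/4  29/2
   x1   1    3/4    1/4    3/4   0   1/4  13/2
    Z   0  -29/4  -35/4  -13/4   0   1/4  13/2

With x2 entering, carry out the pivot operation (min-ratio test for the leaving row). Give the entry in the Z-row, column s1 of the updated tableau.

29/9

Ratio test on column x2 — row 1: (29/2)/(9/4) = 58/9; row 2: (13/2)/(3/4) = 26/3. Minimum is 58/9 at row 1 (s1 leaves); pivot element 9/4.
Divide row 1 by 9/4; eliminate column x2 from the other rows.
Z-row update in column s1: 0 − (-29/4)·(4/9) = 29/9.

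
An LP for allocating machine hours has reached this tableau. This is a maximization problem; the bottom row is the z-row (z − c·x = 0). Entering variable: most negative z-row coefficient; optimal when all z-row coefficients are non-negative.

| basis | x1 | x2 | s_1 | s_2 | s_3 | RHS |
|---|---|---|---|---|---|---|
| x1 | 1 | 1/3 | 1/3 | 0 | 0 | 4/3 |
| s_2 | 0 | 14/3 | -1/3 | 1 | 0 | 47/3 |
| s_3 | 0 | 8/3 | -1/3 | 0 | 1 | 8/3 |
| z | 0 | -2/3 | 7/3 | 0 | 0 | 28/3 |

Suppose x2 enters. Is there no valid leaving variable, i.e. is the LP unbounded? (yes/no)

no

Column x2 has positive entries in row(s) 1, 2, 3, so the ratio test bounds it — not unbounded.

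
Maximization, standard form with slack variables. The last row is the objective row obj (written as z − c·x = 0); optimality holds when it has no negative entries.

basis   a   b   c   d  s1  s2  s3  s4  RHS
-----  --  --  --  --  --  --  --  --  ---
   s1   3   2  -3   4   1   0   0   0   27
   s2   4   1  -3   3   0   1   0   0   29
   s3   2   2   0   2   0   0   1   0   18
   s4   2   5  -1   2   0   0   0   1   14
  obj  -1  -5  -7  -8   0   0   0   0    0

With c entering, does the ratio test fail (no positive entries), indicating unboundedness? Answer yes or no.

Every constraint-row entry in column c is ≤ 0, so increasing c is unbounded.

yes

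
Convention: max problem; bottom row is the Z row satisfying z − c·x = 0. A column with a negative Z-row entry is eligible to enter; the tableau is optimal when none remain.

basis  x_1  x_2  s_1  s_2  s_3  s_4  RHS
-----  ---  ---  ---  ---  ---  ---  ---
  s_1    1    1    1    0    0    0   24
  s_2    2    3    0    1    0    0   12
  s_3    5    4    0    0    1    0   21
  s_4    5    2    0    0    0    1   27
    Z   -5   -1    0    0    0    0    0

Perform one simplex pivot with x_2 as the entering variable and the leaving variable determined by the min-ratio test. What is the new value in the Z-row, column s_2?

Ratio test on column x_2 — row 1: 24/1 = 24; row 2: 12/3 = 4; row 3: 21/4 = 21/4; row 4: 27/2 = 27/2. Minimum is 4 at row 2 (s_2 leaves); pivot element 3.
Divide row 2 by 3; eliminate column x_2 from the other rows.
Z-row update in column s_2: 0 − (-1)·(1/3) = 1/3.

1/3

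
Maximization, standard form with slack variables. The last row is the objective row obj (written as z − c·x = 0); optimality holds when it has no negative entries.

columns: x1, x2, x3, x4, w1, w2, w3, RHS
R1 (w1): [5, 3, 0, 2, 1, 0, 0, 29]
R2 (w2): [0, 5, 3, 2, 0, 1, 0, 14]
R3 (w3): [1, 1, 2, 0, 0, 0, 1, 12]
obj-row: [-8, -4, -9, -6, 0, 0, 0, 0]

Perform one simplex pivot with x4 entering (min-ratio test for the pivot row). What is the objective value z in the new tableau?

42

Ratio test on column x4 — row 1: 29/2 = 29/2; row 2: 14/2 = 7; row 3: entry 0 ≤ 0. Minimum is 7 at row 2 (w2 leaves); pivot element 2.
Pivot on row 2; the obj-row RHS becomes 0 − (-6)·7 = 42.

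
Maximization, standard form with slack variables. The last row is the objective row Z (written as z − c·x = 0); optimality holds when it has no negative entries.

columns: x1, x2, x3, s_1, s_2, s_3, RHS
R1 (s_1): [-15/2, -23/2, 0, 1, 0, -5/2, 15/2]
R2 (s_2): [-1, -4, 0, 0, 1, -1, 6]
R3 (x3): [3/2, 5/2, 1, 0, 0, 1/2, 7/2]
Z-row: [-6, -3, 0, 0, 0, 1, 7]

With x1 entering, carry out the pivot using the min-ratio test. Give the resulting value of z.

21

Ratio test on column x1 — row 1: entry -15/2 ≤ 0; row 2: entry -1 ≤ 0; row 3: (7/2)/(3/2) = 7/3. Minimum is 7/3 at row 3 (x3 leaves); pivot element 3/2.
Pivot on row 3; the Z-row RHS becomes 7 − (-6)·(7/3) = 21.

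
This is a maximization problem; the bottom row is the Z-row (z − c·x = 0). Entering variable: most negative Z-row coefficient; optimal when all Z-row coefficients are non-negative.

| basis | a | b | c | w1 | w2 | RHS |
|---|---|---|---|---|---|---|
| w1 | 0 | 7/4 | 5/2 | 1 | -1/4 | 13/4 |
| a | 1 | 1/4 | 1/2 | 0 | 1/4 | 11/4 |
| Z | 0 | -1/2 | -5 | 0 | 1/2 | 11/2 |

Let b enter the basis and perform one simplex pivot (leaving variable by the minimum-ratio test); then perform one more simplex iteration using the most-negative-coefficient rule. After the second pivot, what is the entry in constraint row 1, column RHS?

Ratio test on column b — row 1: (13/4)/(7/4) = 13/7; row 2: (11/4)/(1/4) = 11. Minimum is 13/7 at row 1 (w1 leaves); pivot element 7/4.
Divide row 1 by 7/4; eliminate column b from the other rows.
Second iteration: most negative Z-row entry is -30/7 in column c, so c enters.
Ratio test on column c — row 1: (13/7)/(10/7) = 13/10; row 2: (16/7)/(1/7) = 16. Minimum is 13/10 at row 1 (b leaves); pivot element 10/7.
Divide row 1 by 10/7; eliminate column c from the other rows.
After both pivots, the entry at constraint row 1, column RHS is 13/10.

13/10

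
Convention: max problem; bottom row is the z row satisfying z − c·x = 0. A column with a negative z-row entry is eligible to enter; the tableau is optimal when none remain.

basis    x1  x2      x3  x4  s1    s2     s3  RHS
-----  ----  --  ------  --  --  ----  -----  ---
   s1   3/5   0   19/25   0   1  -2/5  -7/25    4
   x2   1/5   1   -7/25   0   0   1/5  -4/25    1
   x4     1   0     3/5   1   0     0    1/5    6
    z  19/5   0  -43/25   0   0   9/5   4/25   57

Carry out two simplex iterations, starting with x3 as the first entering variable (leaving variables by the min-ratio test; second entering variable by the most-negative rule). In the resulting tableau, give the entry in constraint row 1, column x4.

Ratio test on column x3 — row 1: 4/(19/25) = 100/19; row 2: entry -7/25 ≤ 0; row 3: 6/(3/5) = 10. Minimum is 100/19 at row 1 (s1 leaves); pivot element 19/25.
Divide row 1 by 19/25; eliminate column x3 from the other rows.
Second iteration: most negative z-row entry is -9/19 in column s3, so s3 enters.
Ratio test on column s3 — row 1: entry -7/19 ≤ 0; row 2: entry -5/19 ≤ 0; row 3: (54/19)/(8/19) = 27/4. Minimum is 27/4 at row 3 (x4 leaves); pivot element 8/19.
Divide row 3 by 8/19; eliminate column s3 from the other rows.
After both pivots, the entry at constraint row 1, column x4 is 7/8.

7/8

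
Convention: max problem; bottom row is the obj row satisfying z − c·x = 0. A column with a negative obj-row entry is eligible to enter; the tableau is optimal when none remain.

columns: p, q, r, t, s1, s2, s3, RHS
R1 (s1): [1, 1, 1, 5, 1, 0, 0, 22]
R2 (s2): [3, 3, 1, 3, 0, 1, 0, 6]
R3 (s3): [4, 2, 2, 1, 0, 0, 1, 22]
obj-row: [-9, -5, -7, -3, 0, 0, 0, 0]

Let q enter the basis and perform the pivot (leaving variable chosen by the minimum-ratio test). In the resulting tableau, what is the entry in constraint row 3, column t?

Ratio test on column q — row 1: 22/1 = 22; row 2: 6/3 = 2; row 3: 22/2 = 11. Minimum is 2 at row 2 (s2 leaves); pivot element 3.
Divide row 2 by 3; eliminate column q from the other rows.
Row 3 update in column t: 1 − 2·1 = -1.

-1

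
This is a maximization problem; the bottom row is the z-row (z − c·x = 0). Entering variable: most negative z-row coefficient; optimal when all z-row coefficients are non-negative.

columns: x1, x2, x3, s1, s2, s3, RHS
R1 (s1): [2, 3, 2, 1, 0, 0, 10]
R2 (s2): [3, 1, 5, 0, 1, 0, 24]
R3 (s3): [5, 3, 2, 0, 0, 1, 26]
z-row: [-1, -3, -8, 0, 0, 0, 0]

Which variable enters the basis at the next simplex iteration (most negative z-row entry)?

Negative z-row entries: x1: -1, x2: -3, x3: -8.
The most negative is -8 in column x3, so x3 enters.

x3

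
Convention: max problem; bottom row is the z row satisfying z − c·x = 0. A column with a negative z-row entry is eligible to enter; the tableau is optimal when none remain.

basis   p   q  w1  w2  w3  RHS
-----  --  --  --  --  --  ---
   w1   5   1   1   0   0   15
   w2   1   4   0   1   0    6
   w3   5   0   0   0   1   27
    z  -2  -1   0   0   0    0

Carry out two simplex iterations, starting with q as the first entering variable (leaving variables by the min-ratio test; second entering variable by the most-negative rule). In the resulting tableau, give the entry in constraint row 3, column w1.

-20/19

Ratio test on column q — row 1: 15/1 = 15; row 2: 6/4 = 3/2; row 3: entry 0 ≤ 0. Minimum is 3/2 at row 2 (w2 leaves); pivot element 4.
Divide row 2 by 4; eliminate column q from the other rows.
Second iteration: most negative z-row entry is -7/4 in column p, so p enters.
Ratio test on column p — row 1: (27/2)/(19/4) = 54/19; row 2: (3/2)/(1/4) = 6; row 3: 27/5 = 27/5. Minimum is 54/19 at row 1 (w1 leaves); pivot element 19/4.
Divide row 1 by 19/4; eliminate column p from the other rows.
After both pivots, the entry at constraint row 3, column w1 is -20/19.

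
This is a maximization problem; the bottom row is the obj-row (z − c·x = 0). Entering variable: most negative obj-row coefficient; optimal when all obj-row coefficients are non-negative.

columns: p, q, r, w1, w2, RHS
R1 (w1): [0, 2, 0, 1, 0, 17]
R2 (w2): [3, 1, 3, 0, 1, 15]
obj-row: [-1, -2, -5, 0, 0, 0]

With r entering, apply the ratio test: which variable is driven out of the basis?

Column r entries and ratios — w1: 0 ≤ 0, skip; w2: 15/3 = 5.
Smallest ratio is 5 in the row of w2, so w2 leaves.

w2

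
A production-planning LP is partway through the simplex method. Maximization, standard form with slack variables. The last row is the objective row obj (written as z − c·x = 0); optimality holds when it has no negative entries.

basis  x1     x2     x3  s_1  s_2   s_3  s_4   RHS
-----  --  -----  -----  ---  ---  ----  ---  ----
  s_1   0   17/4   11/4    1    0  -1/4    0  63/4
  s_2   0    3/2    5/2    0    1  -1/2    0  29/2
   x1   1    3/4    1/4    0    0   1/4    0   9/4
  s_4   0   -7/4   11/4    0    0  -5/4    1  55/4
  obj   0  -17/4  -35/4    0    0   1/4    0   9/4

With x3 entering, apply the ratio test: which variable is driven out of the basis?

Column x3 entries and ratios — s_1: (63/4)/(11/4) = 63/11; s_2: (29/2)/(5/2) = 29/5; x1: (9/4)/(1/4) = 9; s_4: (55/4)/(11/4) = 5.
Smallest ratio is 5 in the row of s_4, so s_4 leaves.

s_4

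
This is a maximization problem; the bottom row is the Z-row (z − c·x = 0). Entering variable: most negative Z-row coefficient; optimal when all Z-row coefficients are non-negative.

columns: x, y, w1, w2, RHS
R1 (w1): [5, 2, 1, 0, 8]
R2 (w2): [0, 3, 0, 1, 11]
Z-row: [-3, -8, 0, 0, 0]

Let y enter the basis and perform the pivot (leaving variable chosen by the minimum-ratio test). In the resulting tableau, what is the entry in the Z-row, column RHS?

Ratio test on column y — row 1: 8/2 = 4; row 2: 11/3 = 11/3. Minimum is 11/3 at row 2 (w2 leaves); pivot element 3.
Divide row 2 by 3; eliminate column y from the other rows.
Z-row update in column RHS: 0 − (-8)·(11/3) = 88/3.

88/3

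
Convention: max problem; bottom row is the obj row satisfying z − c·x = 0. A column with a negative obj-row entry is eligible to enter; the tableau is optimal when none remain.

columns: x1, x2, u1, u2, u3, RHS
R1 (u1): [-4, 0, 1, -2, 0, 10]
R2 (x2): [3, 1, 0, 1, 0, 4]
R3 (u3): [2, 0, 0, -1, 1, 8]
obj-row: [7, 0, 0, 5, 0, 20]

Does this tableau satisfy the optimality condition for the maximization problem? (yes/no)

Every obj-row coefficient is ≥ 0, so the tableau is optimal.

yes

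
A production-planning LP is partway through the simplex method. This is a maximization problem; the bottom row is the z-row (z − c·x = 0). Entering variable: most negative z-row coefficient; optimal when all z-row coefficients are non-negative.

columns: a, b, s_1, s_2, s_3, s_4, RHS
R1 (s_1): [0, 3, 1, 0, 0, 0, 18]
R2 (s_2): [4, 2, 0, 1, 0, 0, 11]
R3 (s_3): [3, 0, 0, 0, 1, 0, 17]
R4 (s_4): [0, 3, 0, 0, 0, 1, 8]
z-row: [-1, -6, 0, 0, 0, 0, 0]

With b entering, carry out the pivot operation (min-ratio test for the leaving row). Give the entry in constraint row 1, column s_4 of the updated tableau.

Ratio test on column b — row 1: 18/3 = 6; row 2: 11/2 = 11/2; row 3: entry 0 ≤ 0; row 4: 8/3 = 8/3. Minimum is 8/3 at row 4 (s_4 leaves); pivot element 3.
Divide row 4 by 3; eliminate column b from the other rows.
Row 1 update in column s_4: 0 − 3·(1/3) = -1.

-1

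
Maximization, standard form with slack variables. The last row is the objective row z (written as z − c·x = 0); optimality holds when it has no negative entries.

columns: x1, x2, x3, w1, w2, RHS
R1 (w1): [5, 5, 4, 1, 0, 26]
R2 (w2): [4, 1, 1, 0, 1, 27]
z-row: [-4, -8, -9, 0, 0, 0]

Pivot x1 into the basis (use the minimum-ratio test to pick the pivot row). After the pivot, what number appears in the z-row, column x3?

-29/5

Ratio test on column x1 — row 1: 26/5 = 26/5; row 2: 27/4 = 27/4. Minimum is 26/5 at row 1 (w1 leaves); pivot element 5.
Divide row 1 by 5; eliminate column x1 from the other rows.
z-row update in column x3: -9 − (-4)·(4/5) = -29/5.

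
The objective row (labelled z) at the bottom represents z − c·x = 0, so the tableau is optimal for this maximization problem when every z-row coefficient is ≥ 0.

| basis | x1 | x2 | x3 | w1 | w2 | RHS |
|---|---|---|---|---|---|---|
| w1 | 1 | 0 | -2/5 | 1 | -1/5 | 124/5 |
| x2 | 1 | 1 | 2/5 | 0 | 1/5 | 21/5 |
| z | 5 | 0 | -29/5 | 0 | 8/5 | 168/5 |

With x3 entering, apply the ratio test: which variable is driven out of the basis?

Column x3 entries and ratios — w1: -2/5 ≤ 0, skip; x2: (21/5)/(2/5) = 21/2.
Smallest ratio is 21/2 in the row of x2, so x2 leaves.

x2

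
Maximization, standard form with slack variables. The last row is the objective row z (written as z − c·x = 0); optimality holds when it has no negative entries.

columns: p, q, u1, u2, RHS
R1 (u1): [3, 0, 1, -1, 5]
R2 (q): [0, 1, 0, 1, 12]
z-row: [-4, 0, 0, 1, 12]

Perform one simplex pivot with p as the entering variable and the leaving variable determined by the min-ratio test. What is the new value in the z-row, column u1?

4/3

Ratio test on column p — row 1: 5/3 = 5/3; row 2: entry 0 ≤ 0. Minimum is 5/3 at row 1 (u1 leaves); pivot element 3.
Divide row 1 by 3; eliminate column p from the other rows.
z-row update in column u1: 0 − (-4)·(1/3) = 4/3.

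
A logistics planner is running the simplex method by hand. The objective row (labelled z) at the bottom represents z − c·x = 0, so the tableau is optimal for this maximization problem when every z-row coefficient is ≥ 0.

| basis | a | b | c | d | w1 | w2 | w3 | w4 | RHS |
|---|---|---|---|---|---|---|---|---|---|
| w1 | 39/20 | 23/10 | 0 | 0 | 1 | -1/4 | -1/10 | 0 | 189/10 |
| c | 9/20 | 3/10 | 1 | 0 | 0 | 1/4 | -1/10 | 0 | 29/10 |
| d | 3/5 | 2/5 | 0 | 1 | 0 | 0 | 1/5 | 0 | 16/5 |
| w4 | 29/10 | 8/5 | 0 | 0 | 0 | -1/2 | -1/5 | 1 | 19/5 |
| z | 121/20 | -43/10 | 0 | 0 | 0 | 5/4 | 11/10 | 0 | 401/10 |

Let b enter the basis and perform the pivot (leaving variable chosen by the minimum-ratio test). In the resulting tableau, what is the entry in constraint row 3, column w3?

1/4

Ratio test on column b — row 1: (189/10)/(23/10) = 189/23; row 2: (29/10)/(3/10) = 29/3; row 3: (16/5)/(2/5) = 8; row 4: (19/5)/(8/5) = 19/8. Minimum is 19/8 at row 4 (w4 leaves); pivot element 8/5.
Divide row 4 by 8/5; eliminate column b from the other rows.
Row 3 update in column w3: 1/5 − (2/5)·(-1/8) = 1/4.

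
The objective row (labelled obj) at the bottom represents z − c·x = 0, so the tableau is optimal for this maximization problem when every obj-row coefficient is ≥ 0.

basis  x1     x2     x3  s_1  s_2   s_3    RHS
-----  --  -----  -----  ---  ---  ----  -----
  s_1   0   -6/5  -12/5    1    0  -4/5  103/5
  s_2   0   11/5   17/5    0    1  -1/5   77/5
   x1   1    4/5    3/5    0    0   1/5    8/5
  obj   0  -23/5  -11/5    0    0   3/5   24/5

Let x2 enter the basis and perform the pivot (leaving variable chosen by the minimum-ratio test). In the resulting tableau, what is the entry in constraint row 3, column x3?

Ratio test on column x2 — row 1: entry -6/5 ≤ 0; row 2: (77/5)/(11/5) = 7; row 3: (8/5)/(4/5) = 2. Minimum is 2 at row 3 (x1 leaves); pivot element 4/5.
Divide row 3 by 4/5; eliminate column x2 from the other rows.
In the new row 3, the x3 entry is the old entry divided by the pivot: (3/5)/(4/5) = 3/4.

3/4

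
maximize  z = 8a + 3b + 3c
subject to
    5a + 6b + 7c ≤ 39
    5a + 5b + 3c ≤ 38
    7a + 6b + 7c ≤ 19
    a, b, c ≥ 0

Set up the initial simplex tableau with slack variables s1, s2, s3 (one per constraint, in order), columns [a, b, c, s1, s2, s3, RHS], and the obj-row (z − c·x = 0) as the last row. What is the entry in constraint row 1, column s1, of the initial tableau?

Slack s1 belongs to constraint 1; its column is the unit vector e_1, so the entry in row 1 is 1.

1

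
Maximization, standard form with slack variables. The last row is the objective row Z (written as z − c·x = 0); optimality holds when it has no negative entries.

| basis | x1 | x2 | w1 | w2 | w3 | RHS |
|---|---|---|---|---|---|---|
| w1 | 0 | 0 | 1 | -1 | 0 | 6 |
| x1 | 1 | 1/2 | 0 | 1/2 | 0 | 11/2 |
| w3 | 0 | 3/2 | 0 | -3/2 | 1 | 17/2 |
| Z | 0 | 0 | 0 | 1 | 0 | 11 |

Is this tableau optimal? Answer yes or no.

yes

Every Z-row coefficient is ≥ 0, so the tableau is optimal.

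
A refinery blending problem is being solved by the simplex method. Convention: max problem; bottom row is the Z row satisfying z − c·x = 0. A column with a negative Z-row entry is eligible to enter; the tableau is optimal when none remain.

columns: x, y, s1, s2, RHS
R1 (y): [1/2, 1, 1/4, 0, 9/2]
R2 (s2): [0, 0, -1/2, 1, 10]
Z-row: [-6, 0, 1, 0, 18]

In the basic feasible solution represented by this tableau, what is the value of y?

9/2

y is basic (row 1); its value is the RHS of that row, 9/2.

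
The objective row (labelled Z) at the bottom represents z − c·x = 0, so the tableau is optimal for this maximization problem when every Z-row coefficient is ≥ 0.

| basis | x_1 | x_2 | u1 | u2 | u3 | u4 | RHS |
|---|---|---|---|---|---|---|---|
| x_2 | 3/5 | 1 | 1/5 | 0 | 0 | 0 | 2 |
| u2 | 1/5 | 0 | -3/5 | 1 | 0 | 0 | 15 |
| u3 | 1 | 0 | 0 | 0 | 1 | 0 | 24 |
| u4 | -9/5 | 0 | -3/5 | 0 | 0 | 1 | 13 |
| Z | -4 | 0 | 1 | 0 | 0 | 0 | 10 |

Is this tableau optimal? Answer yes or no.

no

The Z-row has a negative entry -4 in column x_1, so it is not optimal.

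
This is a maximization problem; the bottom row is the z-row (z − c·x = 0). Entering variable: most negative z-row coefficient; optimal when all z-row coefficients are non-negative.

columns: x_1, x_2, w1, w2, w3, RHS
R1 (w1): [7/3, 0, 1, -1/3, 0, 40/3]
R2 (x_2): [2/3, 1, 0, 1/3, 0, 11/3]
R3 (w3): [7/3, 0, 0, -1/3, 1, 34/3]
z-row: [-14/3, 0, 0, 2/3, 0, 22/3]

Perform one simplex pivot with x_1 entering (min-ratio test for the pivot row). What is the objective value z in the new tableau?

30

Ratio test on column x_1 — row 1: (40/3)/(7/3) = 40/7; row 2: (11/3)/(2/3) = 11/2; row 3: (34/3)/(7/3) = 34/7. Minimum is 34/7 at row 3 (w3 leaves); pivot element 7/3.
Pivot on row 3; the z-row RHS becomes 22/3 − (-14/3)·(34/7) = 30.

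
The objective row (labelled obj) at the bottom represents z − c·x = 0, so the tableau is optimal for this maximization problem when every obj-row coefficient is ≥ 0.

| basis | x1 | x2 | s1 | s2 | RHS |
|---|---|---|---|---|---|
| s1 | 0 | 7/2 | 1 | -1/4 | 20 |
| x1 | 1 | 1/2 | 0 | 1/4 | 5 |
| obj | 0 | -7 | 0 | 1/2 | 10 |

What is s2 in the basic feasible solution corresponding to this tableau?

s2 is not in the basis, so in the current basic feasible solution s2 = 0.

0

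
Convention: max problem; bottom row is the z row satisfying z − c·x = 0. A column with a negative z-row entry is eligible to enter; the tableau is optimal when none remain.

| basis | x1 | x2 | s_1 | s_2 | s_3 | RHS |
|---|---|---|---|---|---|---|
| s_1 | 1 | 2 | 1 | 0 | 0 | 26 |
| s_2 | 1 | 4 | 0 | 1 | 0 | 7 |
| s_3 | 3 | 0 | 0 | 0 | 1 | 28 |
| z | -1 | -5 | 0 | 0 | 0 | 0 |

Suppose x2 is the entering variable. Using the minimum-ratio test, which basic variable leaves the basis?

Column x2 entries and ratios — s_1: 26/2 = 13; s_2: 7/4 = 7/4; s_3: 0 ≤ 0, skip.
Smallest ratio is 7/4 in the row of s_2, so s_2 leaves.

s_2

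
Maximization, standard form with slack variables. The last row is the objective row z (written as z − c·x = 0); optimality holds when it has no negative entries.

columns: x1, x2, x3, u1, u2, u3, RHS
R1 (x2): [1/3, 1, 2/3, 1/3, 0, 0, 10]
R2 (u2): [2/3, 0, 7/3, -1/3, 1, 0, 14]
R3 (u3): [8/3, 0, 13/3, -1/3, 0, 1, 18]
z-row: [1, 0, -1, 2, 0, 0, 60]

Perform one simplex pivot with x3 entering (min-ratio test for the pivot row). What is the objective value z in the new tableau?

834/13

Ratio test on column x3 — row 1: 10/(2/3) = 15; row 2: 14/(7/3) = 6; row 3: 18/(13/3) = 54/13. Minimum is 54/13 at row 3 (u3 leaves); pivot element 13/3.
Pivot on row 3; the z-row RHS becomes 60 − (-1)·(54/13) = 834/13.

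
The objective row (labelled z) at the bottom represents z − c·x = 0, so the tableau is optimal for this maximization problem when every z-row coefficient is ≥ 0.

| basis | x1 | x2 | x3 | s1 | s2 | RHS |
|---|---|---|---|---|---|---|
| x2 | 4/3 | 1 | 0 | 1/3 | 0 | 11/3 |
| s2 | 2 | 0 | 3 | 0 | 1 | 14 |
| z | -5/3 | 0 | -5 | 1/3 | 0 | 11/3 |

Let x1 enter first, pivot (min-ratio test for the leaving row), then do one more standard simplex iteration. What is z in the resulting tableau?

Ratio test on column x1 — row 1: (11/3)/(4/3) = 11/4; row 2: 14/2 = 7. Minimum is 11/4 at row 1 (x2 leaves); pivot element 4/3.
Pivot on row 1; the z-row RHS becomes 11/3 − (-5/3)·(11/4) = 33/4.
Next entering variable (most negative z-row entry -5): x3.
Ratio test on column x3 — row 1: entry 0 ≤ 0; row 2: (17/2)/3 = 17/6. Minimum is 17/6 at row 2 (s2 leaves); pivot element 3.
After the second pivot the z-row RHS is 33/4 − (-5)·(17/6) = 269/12.

269/12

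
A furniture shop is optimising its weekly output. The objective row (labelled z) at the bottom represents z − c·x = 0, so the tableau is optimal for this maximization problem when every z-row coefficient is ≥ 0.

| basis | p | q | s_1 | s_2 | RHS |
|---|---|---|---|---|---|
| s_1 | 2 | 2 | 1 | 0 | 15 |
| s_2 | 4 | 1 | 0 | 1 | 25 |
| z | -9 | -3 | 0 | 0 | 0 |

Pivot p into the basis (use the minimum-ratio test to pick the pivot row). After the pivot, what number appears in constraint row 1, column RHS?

5/2

Ratio test on column p — row 1: 15/2 = 15/2; row 2: 25/4 = 25/4. Minimum is 25/4 at row 2 (s_2 leaves); pivot element 4.
Divide row 2 by 4; eliminate column p from the other rows.
Row 1 update in column RHS: 15 − 2·(25/4) = 5/2.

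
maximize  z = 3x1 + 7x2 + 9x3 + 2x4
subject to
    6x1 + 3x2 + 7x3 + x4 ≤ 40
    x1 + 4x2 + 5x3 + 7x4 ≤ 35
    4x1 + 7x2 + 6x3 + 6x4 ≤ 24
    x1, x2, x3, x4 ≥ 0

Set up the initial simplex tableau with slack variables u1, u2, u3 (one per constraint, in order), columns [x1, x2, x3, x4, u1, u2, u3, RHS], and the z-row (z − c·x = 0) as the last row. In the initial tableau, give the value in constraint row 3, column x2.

7

Constraint 3 has coefficient 7 on x2.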